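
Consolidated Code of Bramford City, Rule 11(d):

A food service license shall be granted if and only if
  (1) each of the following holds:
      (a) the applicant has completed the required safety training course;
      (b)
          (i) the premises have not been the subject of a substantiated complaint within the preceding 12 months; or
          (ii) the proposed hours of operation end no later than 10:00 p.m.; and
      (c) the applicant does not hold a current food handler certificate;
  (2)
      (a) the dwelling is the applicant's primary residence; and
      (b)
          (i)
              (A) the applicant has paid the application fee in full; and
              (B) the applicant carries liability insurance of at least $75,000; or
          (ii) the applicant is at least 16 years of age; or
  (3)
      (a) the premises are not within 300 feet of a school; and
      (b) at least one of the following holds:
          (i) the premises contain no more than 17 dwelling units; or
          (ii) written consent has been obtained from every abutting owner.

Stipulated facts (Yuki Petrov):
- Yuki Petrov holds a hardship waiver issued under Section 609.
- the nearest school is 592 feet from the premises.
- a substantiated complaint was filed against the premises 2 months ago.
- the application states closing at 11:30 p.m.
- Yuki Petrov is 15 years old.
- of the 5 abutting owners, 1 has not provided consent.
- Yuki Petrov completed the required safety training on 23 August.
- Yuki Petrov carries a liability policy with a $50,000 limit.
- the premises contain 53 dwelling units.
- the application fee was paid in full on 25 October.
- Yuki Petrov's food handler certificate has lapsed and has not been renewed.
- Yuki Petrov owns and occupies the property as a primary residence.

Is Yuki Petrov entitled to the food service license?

No — denied.

(a) safety training — met.
(i) no complaint in 12 mo. — not satisfied.
(ii) closes by 10 p.m. — not met.
(b) = F OR F = false.
(c) not (food handler cert.) — holds.
(1): T AND F AND T → false.
(a) primary residence — holds.
(A) fee paid — satisfied.
(B) insurance ≥ $75,000 — not satisfied.
(i): T AND F → false.
(ii) age ≥ 16 — not met.
So (b) is not satisfied (F OR F).
So (2) is not satisfied (T AND F).
(a) ≥300 ft from school — satisfied.
(i) ≤ 17 units — fails.
(ii) all abutters consent — not met.
(b) = F OR F = false.
(3): T AND F → false.
Overall = F OR F OR F = false.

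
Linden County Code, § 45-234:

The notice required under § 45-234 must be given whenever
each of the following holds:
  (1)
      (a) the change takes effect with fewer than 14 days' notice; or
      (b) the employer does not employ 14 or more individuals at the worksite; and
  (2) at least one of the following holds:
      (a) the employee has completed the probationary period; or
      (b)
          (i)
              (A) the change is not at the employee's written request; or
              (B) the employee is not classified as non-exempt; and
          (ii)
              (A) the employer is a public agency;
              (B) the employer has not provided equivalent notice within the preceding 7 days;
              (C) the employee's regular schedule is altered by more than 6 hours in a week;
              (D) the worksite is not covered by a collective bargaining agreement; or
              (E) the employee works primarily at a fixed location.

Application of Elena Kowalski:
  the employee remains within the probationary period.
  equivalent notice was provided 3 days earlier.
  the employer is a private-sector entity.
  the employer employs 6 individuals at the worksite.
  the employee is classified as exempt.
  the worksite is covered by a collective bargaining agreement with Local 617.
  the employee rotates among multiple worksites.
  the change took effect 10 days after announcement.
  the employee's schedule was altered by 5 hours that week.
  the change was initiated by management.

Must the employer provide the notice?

No — not required.

(a) < 14 days' notice — met.
(b) not (≥ 14 at site) — met.
(1) = T OR T = true.
(a) past probation — not met.
(A) not employee-requested — satisfied.
(B) not (non-exempt) — satisfied.
So (i) is satisfied (T OR T).
(A) public agency — fails.
(B) no recent notice — fails.
(C) schedule shift > 6h — not satisfied.
(D) no CBA — not met.
(E) fixed location — fails.
So (ii) is not satisfied (F OR F OR F OR F OR F).
(b) = T AND F = false.
(2): F OR F → false.
Overall: T AND F → false.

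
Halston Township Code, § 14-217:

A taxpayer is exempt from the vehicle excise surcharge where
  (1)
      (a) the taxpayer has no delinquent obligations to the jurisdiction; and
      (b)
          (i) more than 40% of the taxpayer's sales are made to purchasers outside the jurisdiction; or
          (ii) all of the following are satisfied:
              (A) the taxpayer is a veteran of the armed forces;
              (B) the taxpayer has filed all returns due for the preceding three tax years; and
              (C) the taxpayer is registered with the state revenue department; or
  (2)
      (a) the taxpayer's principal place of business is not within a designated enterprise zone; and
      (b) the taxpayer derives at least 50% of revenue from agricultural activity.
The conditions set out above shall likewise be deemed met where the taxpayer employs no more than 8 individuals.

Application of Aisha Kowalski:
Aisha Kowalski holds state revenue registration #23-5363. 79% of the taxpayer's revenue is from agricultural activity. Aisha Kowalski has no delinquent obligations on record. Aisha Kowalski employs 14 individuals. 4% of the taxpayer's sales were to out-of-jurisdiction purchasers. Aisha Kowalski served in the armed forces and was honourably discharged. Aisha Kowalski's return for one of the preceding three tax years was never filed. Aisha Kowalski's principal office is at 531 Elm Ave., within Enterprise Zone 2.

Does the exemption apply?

No — not exempt.

(a) no delinquency — met.
(i) >40% out-of-jur. sales — fails.
(A) veteran — holds.
(B) returns current — not met.
(C) state-registered — holds.
(ii): T AND F AND T → false.
(b) = F OR F = false.
(1): T AND F → false.
(a) not (in enterprise zone) — fails.
(b) ≥50% agricultural — holds.
So (2) is not satisfied (F AND T).
Overall = F OR F = false.
Exception (≤ 8 employees) — not satisfied.
Result: main false OR exception false → false.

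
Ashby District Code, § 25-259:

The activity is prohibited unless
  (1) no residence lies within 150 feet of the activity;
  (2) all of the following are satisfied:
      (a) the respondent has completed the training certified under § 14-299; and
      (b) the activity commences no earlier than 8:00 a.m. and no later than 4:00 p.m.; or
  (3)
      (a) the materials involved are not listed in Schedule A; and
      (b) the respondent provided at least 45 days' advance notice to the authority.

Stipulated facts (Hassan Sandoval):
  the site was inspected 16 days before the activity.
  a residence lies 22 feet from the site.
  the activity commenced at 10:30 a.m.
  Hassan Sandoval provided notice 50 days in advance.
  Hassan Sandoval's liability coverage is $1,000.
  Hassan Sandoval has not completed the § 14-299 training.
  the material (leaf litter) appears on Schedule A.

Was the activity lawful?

No — unlawful.

(1) no residence in 150 ft — fails.
(a) training certified — not met.
(b) start within hours — satisfied.
So (2) is not satisfied (F AND T).
(a) not (Schedule A material) — not satisfied.
(b) ≥45 days' notice — holds.
So (3) is not satisfied (F AND T).
So Overall is not satisfied (F OR F OR F).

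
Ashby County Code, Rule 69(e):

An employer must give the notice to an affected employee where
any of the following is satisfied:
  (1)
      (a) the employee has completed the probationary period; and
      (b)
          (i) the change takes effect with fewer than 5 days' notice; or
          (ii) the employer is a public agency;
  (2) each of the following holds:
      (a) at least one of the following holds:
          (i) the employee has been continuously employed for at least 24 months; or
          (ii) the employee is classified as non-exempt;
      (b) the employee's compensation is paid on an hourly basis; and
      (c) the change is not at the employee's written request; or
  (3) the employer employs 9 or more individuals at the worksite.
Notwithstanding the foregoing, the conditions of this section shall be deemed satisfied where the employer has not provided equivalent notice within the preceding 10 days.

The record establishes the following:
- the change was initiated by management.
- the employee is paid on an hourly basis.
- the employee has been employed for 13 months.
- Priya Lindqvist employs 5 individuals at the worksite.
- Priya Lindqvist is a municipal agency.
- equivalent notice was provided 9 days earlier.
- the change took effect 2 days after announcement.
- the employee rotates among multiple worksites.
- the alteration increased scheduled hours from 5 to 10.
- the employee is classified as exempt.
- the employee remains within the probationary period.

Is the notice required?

No — not required.

(a) past probation — not satisfied.
(i) < 5 days' notice — holds.
(ii) public agency — holds.
(b) = T OR T = true.
(1): F AND T → false.
(i) tenure ≥ 24 mo. — fails.
(ii) non-exempt — not satisfied.
(a) = F OR F = false.
(b) hourly-paid — satisfied.
(c) not employee-requested — satisfied.
(2): F AND T AND T → false.
(3) ≥ 9 at site — fails.
Overall = F OR F OR F = false.
Exception (no recent notice) — not satisfied.
Result: main false OR exception false → false.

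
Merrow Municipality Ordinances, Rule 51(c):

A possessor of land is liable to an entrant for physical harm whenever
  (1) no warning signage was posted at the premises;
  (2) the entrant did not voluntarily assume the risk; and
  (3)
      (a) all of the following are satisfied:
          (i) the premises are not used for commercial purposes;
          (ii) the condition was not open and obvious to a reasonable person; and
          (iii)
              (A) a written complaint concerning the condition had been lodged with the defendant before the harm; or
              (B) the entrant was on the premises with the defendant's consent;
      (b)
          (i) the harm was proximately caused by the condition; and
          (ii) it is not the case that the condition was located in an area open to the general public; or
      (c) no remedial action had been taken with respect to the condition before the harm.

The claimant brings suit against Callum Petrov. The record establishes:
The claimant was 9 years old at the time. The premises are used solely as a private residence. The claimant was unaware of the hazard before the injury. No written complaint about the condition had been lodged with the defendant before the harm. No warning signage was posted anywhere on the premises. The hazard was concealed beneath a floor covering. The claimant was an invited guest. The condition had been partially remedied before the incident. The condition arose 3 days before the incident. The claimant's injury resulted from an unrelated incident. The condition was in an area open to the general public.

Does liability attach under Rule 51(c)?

Yes — liable.

(1) no signage posted — met.
(2) no assumed risk — holds.
(i) not (commercial use) — met.
(ii) not open/obvious — met.
(A) complaint lodged — not met.
(B) consent to enter — satisfied.
So (iii) is satisfied (F OR T).
(a) = T AND T AND T = true.
(i) proximate cause — not met.
(ii) not (public area) — not met.
(b): F AND F → false.
(c) no remedial action — not met.
(3) = T OR F OR F = true.
So Overall is satisfied (T AND T AND T).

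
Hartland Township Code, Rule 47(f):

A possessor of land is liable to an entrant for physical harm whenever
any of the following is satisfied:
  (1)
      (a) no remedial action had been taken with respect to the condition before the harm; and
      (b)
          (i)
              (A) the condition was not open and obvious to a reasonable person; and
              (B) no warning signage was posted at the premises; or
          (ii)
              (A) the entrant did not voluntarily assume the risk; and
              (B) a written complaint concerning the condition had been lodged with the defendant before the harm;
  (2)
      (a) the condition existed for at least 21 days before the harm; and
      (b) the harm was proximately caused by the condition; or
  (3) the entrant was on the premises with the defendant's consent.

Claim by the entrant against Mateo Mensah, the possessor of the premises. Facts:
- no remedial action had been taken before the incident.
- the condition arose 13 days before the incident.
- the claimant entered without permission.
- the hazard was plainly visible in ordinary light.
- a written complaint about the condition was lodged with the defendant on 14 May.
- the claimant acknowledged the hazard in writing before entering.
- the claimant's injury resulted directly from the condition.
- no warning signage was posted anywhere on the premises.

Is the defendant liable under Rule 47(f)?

No — not liable.

(a) no remedial action — holds.
(A) not open/obvious — fails.
(B) no signage posted — holds.
(i): F AND T → false.
(A) no assumed risk — not met.
(B) complaint lodged — holds.
(ii): F AND T → false.
So (b) is not satisfied (F OR F).
(1) = T AND F = false.
(a) condition ≥21 days old — fails.
(b) proximate cause — met.
(2) = F AND T = false.
(3) consent to enter — fails.
Overall = F OR F OR F = false.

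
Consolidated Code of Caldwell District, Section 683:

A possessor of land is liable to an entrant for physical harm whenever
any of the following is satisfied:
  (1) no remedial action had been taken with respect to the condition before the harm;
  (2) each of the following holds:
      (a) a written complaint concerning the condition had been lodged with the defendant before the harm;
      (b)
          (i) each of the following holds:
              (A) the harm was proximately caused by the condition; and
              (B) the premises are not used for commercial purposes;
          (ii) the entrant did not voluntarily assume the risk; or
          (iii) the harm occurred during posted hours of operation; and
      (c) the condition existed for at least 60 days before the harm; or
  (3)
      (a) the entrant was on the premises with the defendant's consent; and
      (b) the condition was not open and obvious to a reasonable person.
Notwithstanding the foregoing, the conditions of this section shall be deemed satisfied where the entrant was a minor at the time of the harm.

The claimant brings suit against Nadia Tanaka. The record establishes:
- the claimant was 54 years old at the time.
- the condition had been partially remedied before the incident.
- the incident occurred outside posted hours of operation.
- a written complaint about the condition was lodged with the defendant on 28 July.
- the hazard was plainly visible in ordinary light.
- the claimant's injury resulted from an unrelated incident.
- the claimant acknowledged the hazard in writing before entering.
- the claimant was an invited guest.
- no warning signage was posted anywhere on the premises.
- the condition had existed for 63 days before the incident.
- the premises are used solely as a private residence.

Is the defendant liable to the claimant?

No — not liable.

(1) no remedial action — not satisfied.
(a) complaint lodged — met.
(A) proximate cause — fails.
(B) not (commercial use) — satisfied.
(i) = F AND T = false.
(ii) no assumed risk — not met.
(iii) during posted hours — fails.
(b) = F OR F OR F = false.
(c) condition ≥60 days old — holds.
So (2) is not satisfied (T AND F AND T).
(a) consent to enter — met.
(b) not open/obvious — fails.
So (3) is not satisfied (T AND F).
So Overall is not satisfied (F OR F OR F).
Exception (entrant a minor) — not satisfied.
Result: main false OR exception false → false.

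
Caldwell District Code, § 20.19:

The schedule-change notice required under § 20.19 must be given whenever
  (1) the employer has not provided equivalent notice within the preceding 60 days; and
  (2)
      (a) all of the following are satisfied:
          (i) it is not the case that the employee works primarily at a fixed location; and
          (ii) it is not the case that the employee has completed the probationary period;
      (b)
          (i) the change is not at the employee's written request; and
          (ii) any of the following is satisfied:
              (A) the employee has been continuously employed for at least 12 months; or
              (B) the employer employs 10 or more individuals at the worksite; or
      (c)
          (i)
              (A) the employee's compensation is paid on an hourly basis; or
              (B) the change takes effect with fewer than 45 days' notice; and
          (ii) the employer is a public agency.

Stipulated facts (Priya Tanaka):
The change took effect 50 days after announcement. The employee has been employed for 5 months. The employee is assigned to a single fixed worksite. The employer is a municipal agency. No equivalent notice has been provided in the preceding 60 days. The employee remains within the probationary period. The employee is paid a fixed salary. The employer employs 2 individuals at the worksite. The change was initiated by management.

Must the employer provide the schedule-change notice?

(1) no recent notice — holds.
(i) not (fixed location) — not met.
(ii) not (past probation) — met.
(a) = F AND T = false.
(i) not employee-requested — met.
(A) tenure ≥ 12 mo. — not met.
(B) ≥ 10 at site — fails.
(ii) = F OR F = false.
(b) = T AND F = false.
(A) hourly-paid — fails.
(B) < 45 days' notice — not met.
(i) = F OR F = false.
(ii) public agency — holds.
(c): F AND T → false.
(2) = F OR F OR F = false.
Overall = T AND F = false.

No — not required.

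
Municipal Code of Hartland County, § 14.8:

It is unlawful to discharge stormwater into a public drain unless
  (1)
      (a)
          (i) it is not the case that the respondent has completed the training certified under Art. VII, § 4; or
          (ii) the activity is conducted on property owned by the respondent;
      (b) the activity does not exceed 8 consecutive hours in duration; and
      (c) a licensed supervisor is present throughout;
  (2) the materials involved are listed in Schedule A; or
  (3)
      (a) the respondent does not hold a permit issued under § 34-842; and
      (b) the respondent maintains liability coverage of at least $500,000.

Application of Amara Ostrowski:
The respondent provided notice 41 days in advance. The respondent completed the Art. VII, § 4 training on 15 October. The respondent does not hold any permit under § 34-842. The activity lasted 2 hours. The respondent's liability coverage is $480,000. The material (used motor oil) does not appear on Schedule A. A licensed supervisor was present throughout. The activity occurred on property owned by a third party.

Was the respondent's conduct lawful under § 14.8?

(i) not (training certified) — not satisfied.
(ii) own property — not satisfied.
So (a) is not satisfied (F OR F).
(b) ≤ 8 hrs duration — satisfied.
(c) supervisor present — holds.
So (1) is not satisfied (F AND T AND T).
(2) Schedule A material — fails.
(a) not (holds permit) — holds.
(b) coverage ≥ $500,000 — not met.
(3): T AND F → false.
Overall = F OR F OR F = false.

No — unlawful.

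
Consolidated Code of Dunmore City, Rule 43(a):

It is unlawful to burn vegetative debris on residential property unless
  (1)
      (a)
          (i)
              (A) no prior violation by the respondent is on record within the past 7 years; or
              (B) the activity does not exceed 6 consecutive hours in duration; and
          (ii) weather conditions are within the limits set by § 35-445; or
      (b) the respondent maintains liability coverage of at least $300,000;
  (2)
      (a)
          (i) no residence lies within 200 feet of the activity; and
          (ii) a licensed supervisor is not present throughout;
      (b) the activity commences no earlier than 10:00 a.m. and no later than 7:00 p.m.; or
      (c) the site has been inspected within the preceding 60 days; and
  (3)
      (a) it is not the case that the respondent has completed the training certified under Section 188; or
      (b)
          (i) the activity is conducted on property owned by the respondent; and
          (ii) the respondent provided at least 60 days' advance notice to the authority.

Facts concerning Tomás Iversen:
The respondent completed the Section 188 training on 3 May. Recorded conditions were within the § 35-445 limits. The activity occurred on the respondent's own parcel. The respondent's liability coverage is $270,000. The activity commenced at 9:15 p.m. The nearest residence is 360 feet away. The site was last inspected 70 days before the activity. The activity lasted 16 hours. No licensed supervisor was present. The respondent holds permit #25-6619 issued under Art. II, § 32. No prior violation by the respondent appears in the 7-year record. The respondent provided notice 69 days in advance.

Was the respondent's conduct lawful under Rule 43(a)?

(A) no prior violation — satisfied.
(B) ≤ 6 hrs duration — not met.
(i): T OR F → true.
(ii) weather ok — satisfied.
(a) = T AND T = true.
(b) coverage ≥ $300,000 — not met.
(1): T OR F → true.
(i) no residence in 200 ft — satisfied.
(ii) not (supervisor present) — met.
(a) = T AND T = true.
(b) start within hours — not satisfied.
(c) site inspected — fails.
So (2) is satisfied (T OR F OR F).
(a) not (training certified) — not satisfied.
(i) own property — satisfied.
(ii) ≥60 days' notice — satisfied.
(b): T AND T → true.
(3): F OR T → true.
Overall = T AND T AND T = true.

Yes — lawful.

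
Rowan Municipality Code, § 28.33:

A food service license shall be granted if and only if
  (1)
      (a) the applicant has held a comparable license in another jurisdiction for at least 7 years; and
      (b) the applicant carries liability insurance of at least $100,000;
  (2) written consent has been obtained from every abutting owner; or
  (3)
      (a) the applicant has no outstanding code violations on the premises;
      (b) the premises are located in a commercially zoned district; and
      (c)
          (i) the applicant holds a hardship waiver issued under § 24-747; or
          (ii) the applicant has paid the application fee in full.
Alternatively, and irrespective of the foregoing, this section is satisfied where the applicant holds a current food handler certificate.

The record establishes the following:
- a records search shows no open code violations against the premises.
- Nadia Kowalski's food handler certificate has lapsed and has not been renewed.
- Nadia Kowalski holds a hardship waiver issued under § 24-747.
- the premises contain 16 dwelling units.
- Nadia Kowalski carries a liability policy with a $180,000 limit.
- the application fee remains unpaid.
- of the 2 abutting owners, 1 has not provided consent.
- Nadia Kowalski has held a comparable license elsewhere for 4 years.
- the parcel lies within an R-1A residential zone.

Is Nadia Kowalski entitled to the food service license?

(a) prior license ≥ 7 yr — not satisfied.
(b) insurance ≥ $100,000 — satisfied.
(1) = F AND T = false.
(2) all abutters consent — not met.
(a) no code violations — holds.
(b) commercially zoned — not satisfied.
(i) hardship waiver — holds.
(ii) fee paid — fails.
So (c) is satisfied (T OR F).
(3): T AND F AND T → false.
Overall: F OR F OR F → false.
Exception (food handler cert.) — not satisfied.
Result: main false OR exception false → false.

No — denied.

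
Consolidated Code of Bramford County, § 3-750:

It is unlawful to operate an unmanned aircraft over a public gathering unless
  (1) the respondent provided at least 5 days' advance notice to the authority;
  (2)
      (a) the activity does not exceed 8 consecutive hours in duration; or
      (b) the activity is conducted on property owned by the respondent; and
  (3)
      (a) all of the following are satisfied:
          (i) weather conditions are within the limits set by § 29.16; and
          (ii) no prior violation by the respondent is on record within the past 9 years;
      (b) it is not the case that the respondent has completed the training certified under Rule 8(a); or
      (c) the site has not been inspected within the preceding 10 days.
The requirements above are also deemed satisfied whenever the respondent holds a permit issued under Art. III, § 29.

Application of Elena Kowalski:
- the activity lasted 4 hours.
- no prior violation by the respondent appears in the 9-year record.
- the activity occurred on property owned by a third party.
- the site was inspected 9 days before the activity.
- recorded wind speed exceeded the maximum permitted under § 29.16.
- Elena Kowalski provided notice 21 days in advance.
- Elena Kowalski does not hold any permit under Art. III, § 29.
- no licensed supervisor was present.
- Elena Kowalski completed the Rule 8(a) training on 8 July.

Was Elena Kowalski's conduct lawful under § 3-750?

(1) ≥5 days' notice — satisfied.
(a) ≤ 8 hrs duration — satisfied.
(b) own property — not met.
(2) = T OR F = true.
(i) weather ok — fails.
(ii) no prior violation — holds.
(a) = F AND T = false.
(b) not (training certified) — fails.
(c) not (site inspected) — not met.
(3): F OR F OR F → false.
So Overall is not satisfied (T AND T AND F).
Exception (holds permit) — not satisfied.
Result: main false OR exception false → false.

No — unlawful.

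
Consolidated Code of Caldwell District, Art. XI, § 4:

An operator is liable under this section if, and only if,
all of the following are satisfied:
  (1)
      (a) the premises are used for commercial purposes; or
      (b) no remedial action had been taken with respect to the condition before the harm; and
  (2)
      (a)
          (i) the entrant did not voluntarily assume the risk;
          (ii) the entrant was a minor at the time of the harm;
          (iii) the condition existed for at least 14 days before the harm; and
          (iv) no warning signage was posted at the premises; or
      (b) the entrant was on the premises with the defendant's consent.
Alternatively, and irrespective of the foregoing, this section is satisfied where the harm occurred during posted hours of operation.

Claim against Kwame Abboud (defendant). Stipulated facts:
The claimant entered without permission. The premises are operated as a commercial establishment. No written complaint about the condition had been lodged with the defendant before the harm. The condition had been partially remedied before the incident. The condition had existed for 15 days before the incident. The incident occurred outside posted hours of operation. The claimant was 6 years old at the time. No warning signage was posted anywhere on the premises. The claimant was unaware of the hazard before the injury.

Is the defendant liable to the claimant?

Yes — liable.

(a) commercial use — satisfied.
(b) no remedial action — not met.
(1) = T OR F = true.
(i) no assumed risk — met.
(ii) entrant a minor — satisfied.
(iii) condition ≥14 days old — satisfied.
(iv) no signage posted — holds.
(a) = T AND T AND T AND T = true.
(b) consent to enter — not met.
(2): T OR F → true.
Overall = T AND T = true.
Exception (during posted hours) — not satisfied.
Result: main true OR exception false → true.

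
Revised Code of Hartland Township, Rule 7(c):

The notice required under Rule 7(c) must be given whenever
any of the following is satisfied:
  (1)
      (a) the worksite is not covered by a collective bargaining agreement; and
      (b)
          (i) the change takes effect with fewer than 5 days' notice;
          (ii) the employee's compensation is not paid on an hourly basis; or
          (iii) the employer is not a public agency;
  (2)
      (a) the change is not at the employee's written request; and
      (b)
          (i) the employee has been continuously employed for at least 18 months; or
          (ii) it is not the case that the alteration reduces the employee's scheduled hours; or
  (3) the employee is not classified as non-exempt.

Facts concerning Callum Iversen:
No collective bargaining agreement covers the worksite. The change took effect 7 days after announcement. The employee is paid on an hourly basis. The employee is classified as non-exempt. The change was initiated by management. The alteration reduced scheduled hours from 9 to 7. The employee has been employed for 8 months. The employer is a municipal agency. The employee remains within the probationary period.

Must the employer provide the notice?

No — not required.

(a) no CBA — holds.
(i) < 5 days' notice — fails.
(ii) not (hourly-paid) — fails.
(iii) not (public agency) — not satisfied.
(b): F OR F OR F → false.
So (1) is not satisfied (T AND F).
(a) not employee-requested — holds.
(i) tenure ≥ 18 mo. — not met.
(ii) not (hours reduced) — fails.
(b) = F OR F = false.
(2): T AND F → false.
(3) not (non-exempt) — not met.
Overall: F OR F OR F → false.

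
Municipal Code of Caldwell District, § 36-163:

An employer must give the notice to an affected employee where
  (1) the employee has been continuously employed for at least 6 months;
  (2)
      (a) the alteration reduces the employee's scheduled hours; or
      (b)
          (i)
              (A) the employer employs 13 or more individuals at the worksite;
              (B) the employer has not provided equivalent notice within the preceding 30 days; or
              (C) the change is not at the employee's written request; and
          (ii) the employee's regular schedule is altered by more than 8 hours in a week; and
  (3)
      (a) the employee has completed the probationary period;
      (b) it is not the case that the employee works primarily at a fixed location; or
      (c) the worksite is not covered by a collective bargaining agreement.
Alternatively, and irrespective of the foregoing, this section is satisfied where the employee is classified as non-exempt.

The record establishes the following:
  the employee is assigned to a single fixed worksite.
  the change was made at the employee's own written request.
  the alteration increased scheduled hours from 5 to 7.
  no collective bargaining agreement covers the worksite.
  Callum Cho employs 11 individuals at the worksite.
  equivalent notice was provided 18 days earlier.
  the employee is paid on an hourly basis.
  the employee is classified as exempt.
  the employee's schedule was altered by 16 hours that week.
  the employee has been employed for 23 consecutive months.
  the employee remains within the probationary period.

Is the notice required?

(1) tenure ≥ 6 mo. — holds.
(a) hours reduced — not satisfied.
(A) ≥ 13 at site — not satisfied.
(B) no recent notice — not satisfied.
(C) not employee-requested — not satisfied.
(i) = F OR F OR F = false.
(ii) schedule shift > 8h — holds.
(b): F AND T → false.
(2) = F OR F = false.
(a) past probation — not met.
(b) not (fixed location) — fails.
(c) no CBA — holds.
(3) = F OR F OR T = true.
Overall: T AND F AND T → false.
Exception (non-exempt) — not satisfied.
Result: main false OR exception false → false.

No — not required.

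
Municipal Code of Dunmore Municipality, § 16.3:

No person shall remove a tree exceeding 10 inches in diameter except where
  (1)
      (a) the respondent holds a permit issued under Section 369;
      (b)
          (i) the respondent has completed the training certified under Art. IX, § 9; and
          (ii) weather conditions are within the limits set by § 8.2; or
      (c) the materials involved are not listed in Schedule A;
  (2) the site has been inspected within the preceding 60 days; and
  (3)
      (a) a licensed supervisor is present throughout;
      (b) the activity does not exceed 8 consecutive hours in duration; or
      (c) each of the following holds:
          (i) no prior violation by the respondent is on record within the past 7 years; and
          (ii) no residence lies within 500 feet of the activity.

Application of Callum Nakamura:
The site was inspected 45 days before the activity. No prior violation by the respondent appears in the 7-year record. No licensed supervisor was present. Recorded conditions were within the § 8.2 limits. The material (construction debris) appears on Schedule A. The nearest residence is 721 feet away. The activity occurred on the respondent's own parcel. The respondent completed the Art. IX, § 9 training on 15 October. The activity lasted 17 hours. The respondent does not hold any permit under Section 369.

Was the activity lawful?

(a) holds permit — fails.
(i) training certified — satisfied.
(ii) weather ok — holds.
So (b) is satisfied (T AND T).
(c) not (Schedule A material) — fails.
(1) = F OR T OR F = true.
(2) site inspected — satisfied.
(a) supervisor present — not satisfied.
(b) ≤ 8 hrs duration — not met.
(i) no prior violation — satisfied.
(ii) no residence in 500 ft — met.
So (c) is satisfied (T AND T).
(3) = F OR F OR T = true.
Overall: T AND T AND T → true.

Yes — lawful.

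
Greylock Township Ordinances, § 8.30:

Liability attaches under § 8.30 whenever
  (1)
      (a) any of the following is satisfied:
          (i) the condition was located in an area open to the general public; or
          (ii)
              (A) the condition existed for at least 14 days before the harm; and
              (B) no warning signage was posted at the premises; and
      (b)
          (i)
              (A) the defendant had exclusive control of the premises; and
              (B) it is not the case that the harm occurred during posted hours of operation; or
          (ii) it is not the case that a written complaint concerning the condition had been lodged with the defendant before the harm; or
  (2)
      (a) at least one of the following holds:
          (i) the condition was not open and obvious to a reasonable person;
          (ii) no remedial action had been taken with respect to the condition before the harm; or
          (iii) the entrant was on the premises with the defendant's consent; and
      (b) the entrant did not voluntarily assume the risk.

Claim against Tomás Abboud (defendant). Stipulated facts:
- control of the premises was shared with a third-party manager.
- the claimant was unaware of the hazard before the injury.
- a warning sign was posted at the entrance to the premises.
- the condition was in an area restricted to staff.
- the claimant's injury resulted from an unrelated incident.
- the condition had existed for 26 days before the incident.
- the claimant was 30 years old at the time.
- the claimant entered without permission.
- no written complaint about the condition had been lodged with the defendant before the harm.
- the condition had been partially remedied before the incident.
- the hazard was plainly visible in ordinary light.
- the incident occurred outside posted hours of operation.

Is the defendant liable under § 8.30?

No — not liable.

(i) public area — not satisfied.
(A) condition ≥14 days old — met.
(B) no signage posted — fails.
(ii): T AND F → false.
(a): F OR F → false.
(A) exclusive control — fails.
(B) not (during posted hours) — met.
(i) = F AND T = false.
(ii) not (complaint lodged) — satisfied.
So (b) is satisfied (F OR T).
(1): F AND T → false.
(i) not open/obvious — not met.
(ii) no remedial action — fails.
(iii) consent to enter — not satisfied.
So (a) is not satisfied (F OR F OR F).
(b) no assumed risk — met.
(2) = F AND T = false.
So Overall is not satisfied (F OR F).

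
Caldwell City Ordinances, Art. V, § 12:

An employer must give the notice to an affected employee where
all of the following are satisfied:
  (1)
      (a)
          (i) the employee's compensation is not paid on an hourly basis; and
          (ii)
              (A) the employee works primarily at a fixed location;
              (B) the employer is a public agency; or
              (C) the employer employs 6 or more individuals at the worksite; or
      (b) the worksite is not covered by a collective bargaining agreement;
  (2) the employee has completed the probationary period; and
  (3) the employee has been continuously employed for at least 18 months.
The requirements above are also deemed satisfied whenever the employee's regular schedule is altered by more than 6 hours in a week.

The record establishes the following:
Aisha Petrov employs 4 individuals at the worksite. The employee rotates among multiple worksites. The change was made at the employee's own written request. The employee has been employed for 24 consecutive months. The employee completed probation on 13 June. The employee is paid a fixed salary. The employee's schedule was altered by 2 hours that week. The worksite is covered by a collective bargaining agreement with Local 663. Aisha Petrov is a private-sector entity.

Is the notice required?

(i) not (hourly-paid) — satisfied.
(A) fixed location — fails.
(B) public agency — not satisfied.
(C) ≥ 6 at site — not satisfied.
So (ii) is not satisfied (F OR F OR F).
(a) = T AND F = false.
(b) no CBA — not satisfied.
(1): F OR F → false.
(2) past probation — satisfied.
(3) tenure ≥ 18 mo. — holds.
So Overall is not satisfied (F AND T AND T).
Exception (schedule shift > 6h) — not satisfied.
Result: main false OR exception false → false.

No — not required.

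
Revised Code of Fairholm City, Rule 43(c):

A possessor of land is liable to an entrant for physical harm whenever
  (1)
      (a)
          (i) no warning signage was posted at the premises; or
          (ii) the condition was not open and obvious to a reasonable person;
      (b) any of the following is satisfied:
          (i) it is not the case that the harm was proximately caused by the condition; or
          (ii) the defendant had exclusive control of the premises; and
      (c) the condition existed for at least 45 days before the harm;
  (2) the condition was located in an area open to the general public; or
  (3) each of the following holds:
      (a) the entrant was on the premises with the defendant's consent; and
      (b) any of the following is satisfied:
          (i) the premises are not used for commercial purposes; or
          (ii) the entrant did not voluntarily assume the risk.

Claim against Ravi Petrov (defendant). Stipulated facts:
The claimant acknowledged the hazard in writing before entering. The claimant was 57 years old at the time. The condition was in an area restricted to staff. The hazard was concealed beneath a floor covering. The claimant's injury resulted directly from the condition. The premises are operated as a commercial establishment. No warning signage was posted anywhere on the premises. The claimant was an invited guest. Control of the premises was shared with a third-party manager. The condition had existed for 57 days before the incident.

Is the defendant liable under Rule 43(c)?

No — not liable.

(i) no signage posted — satisfied.
(ii) not open/obvious — satisfied.
So (a) is satisfied (T OR T).
(i) not (proximate cause) — not met.
(ii) exclusive control — not satisfied.
So (b) is not satisfied (F OR F).
(c) condition ≥45 days old — met.
(1): T AND F AND T → false.
(2) public area — not satisfied.
(a) consent to enter — met.
(i) not (commercial use) — fails.
(ii) no assumed risk — not met.
So (b) is not satisfied (F OR F).
So (3) is not satisfied (T AND F).
Overall: F OR F OR F → false.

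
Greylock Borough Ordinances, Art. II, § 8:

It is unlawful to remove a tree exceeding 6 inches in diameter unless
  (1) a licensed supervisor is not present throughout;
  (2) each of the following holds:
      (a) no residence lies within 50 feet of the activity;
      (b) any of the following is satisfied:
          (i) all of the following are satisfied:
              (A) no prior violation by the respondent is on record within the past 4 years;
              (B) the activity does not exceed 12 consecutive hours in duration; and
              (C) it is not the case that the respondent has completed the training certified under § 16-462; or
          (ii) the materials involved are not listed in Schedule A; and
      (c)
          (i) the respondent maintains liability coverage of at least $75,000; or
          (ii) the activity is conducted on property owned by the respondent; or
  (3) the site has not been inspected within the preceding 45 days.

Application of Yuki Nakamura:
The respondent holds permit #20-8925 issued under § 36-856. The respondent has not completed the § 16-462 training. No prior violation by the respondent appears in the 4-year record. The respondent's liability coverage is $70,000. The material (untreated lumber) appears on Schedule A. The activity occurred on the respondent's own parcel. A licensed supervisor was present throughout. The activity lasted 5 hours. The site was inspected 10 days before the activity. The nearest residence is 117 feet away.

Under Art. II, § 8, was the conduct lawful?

(1) not (supervisor present) — not satisfied.
(a) no residence in 50 ft — satisfied.
(A) no prior violation — met.
(B) ≤ 12 hrs duration — holds.
(C) not (training certified) — met.
So (i) is satisfied (T AND T AND T).
(ii) not (Schedule A material) — not satisfied.
So (b) is satisfied (T OR F).
(i) coverage ≥ $75,000 — not met.
(ii) own property — met.
(c): F OR T → true.
(2): T AND T AND T → true.
(3) not (site inspected) — not met.
Overall = F OR T OR F = true.

Yes — lawful.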